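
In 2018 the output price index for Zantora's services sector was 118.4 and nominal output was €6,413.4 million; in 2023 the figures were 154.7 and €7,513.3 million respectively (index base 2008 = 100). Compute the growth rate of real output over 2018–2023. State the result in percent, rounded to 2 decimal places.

Real output 2018 = 6413.4 / 1.184 = 5416.72.
Real output 2023 = 7513.3 / 1.547 = 4856.69.
Real growth = 4856.69 / 5416.72 − 1 = -0.1034.

-10.34%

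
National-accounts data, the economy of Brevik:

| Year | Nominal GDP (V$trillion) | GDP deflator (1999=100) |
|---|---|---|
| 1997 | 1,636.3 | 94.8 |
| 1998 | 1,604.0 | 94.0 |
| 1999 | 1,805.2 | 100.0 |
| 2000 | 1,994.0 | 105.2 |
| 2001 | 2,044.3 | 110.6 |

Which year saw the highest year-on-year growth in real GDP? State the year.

1999

1998: real = 1604.0/0.940 = 1706.38; growth vs 1997 (1726.05) = -1.14%.
1999: real = 1805.2/1.000 = 1805.20; growth vs 1998 (1706.38) = 5.79%.
2000: real = 1994.0/1.052 = 1895.44; growth vs 1999 (1805.20) = 5.00%.
2001: real = 2044.3/1.106 = 1848.37; growth vs 2000 (1895.44) = -2.48%.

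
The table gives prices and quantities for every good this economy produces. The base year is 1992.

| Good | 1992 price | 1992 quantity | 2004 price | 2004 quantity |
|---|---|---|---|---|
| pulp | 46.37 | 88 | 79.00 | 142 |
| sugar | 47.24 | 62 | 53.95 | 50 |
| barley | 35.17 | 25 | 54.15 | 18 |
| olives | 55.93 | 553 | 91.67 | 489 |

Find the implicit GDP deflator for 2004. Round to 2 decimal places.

161.71

Nominal GDP 2004 = 79.00·142 + 53.95·50 + 54.15·18 + 91.67·489 = 59716.83.
Real GDP 2004 (at 1992 prices) = 46.37·142 + 47.24·50 + 35.17·18 + 55.93·489 = 36929.37.
Deflator = Nominal/Real × 100 = 59716.83/36929.37 × 100 = 161.706.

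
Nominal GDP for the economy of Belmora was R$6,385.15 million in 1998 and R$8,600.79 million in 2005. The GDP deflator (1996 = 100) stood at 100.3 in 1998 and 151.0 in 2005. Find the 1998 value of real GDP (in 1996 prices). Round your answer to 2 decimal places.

Real GDP = Nominal / (GDP deflator/100) = 6385.15 / 1.003 = 6366.05.

R$6,366.05 million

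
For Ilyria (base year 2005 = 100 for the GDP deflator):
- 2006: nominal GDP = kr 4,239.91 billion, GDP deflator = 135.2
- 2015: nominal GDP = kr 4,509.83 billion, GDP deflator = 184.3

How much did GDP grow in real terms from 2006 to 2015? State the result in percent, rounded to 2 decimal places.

-21.97%

Deflate each year: 2006 → 4239.91/1.352 = 3136.03; 2015 → 4509.83/1.843 = 2447.00.
So real GDP changed by 2447.00/3136.03 − 1 = -0.2197, i.e. -21.97%.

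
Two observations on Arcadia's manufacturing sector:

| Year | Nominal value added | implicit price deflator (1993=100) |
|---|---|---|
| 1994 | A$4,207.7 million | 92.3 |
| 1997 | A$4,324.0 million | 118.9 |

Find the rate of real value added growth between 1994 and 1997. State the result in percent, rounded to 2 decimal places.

-20.23%

Real value added 1994 = 4207.7 / 0.923 = 4558.72.
Real value added 1997 = 4324.0 / 1.189 = 3636.67.
Real growth = 3636.67 / 4558.72 − 1 = -0.2023.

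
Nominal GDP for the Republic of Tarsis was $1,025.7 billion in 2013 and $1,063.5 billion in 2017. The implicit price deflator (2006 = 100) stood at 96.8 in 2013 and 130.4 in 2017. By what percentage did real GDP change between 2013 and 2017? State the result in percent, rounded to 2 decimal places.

-23.03%

Deflate each year: 2013 → 1025.7/0.968 = 1059.61; 2017 → 1063.5/1.304 = 815.57.
So real GDP changed by 815.57/1059.61 − 1 = -0.2303, i.e. -23.03%.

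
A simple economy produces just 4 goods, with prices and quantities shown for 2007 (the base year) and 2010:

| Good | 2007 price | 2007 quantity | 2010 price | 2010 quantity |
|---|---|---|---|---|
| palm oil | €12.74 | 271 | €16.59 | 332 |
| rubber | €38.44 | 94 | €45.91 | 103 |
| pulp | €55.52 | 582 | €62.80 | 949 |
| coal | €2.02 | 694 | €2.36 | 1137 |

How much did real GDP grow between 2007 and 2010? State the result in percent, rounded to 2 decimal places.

Real GDP 2007 = Nominal GDP 2007 = 12.74·271 + 38.44·94 + 55.52·582 + 2.02·694 = 40780.42.
Real GDP 2010 (at 2007 prices) = 12.74·332 + 38.44·103 + 55.52·949 + 2.02·1137 = 63174.22.
Real growth = 63174.22/40780.42 − 1 = 0.5491.

54.91%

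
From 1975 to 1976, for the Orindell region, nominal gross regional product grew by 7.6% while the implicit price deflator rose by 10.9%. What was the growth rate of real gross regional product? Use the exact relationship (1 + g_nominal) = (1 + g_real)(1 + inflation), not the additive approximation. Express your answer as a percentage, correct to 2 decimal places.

-2.98%

(1 + g_nom) = (1 + g_real)(1 + π), so g_real = 1.0760 / 1.1090 − 1 = -0.02976.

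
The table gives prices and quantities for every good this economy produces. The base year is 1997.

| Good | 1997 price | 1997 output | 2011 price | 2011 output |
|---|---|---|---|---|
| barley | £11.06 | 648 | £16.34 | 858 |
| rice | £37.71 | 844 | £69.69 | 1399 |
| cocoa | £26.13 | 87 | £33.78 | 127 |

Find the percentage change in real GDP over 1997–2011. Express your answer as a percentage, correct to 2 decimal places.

Real GDP 1997 = Nominal GDP 1997 = 11.06·648 + 37.71·844 + 26.13·87 = 41267.43.
Real GDP 2011 (at 1997 prices) = 11.06·858 + 37.71·1399 + 26.13·127 = 65564.28.
Real growth = 65564.28/41267.43 − 1 = 0.5888.

58.88%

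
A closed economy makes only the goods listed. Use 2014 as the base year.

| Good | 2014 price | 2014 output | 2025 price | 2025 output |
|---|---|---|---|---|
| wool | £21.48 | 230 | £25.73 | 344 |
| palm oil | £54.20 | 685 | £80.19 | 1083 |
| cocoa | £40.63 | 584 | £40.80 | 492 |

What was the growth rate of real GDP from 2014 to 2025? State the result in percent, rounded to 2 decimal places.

Real GDP 2014 = Nominal GDP 2014 = 21.48·230 + 54.20·685 + 40.63·584 = 65795.32.
Real GDP 2025 (at 2014 prices) = 21.48·344 + 54.20·1083 + 40.63·492 = 86077.68.
Real growth = 86077.68/65795.32 − 1 = 0.3083.

30.83%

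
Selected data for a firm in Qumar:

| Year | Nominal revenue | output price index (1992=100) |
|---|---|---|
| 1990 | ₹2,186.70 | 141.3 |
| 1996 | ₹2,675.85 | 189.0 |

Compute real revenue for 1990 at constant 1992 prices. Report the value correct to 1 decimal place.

₹1,547.6

Real revenue = Nominal / (output price index/100) = 2186.70 / 1.413 = 1547.56.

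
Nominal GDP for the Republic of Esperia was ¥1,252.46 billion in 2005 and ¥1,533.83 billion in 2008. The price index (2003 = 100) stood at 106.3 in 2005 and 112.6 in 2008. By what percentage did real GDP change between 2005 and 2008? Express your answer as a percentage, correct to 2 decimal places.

Deflate each year: 2005 → 1252.46/1.063 = 1178.23; 2008 → 1533.83/1.126 = 1362.19.
So real GDP changed by 1362.19/1178.23 − 1 = 0.1561, i.e. 15.61%.

15.61%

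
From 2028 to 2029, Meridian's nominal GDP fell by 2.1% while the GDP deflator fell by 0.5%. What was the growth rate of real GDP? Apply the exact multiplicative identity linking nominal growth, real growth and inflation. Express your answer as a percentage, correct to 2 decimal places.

(1 + g_nom) = (1 + g_real)(1 + π), so g_real = 0.9790 / 0.9950 − 1 = -0.01608.

-1.61%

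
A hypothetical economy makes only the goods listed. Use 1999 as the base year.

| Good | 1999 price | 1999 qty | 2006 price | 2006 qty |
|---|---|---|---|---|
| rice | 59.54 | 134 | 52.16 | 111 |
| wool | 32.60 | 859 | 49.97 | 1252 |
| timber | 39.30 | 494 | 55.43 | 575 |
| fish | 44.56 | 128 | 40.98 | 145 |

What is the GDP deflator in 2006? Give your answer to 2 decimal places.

138.81

Nominal GDP 2006 = 52.16·111 + 49.97·1252 + 55.43·575 + 40.98·145 = 106166.55.
Real GDP 2006 (at 1999 prices) = 59.54·111 + 32.60·1252 + 39.30·575 + 44.56·145 = 76482.84.
Deflator = Nominal/Real × 100 = 106166.55/76482.84 × 100 = 138.811.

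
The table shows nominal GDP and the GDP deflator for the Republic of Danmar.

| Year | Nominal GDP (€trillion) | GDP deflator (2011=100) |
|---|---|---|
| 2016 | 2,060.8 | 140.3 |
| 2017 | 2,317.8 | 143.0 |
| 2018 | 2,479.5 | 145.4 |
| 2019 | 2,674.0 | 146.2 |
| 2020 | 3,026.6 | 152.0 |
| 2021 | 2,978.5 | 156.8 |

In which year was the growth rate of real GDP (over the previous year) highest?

2017: real = 2317.8/1.430 = 1620.84; growth vs 2016 (1468.85) = 10.35%.
2018: real = 2479.5/1.454 = 1705.30; growth vs 2017 (1620.84) = 5.21%.
2019: real = 2674.0/1.462 = 1829.00; growth vs 2018 (1705.30) = 7.25%.
2020: real = 3026.6/1.520 = 1991.18; growth vs 2019 (1829.00) = 8.87%.
2021: real = 2978.5/1.568 = 1899.55; growth vs 2020 (1991.18) = -4.60%.

2017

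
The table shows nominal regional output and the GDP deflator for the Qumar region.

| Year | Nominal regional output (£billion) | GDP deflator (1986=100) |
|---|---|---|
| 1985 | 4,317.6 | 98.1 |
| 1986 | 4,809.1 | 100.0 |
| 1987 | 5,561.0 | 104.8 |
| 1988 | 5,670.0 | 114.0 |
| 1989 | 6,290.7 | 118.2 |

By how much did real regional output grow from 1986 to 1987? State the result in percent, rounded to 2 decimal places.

Real regional output 1986 = 4809.1/1.000 = 4809.10.
Real regional output 1987 = 5561.0/1.048 = 5306.30.
Change = 5306.30/4809.10 − 1 = 0.1034.

10.34%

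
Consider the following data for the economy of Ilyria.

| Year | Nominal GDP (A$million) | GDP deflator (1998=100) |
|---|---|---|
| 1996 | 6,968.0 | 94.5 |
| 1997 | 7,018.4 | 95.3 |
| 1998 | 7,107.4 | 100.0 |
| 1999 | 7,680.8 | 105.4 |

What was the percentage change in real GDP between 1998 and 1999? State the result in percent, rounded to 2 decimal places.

Real GDP 1998 = 7107.4/1.000 = 7107.40.
Real GDP 1999 = 7680.8/1.054 = 7287.29.
Change = 7287.29/7107.40 − 1 = 0.0253.

2.53%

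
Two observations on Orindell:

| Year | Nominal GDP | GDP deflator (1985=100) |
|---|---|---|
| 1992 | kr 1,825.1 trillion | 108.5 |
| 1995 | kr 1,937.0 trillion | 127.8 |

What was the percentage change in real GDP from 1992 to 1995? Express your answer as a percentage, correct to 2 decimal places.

-9.90%

Deflate each year: 1992 → 1825.1/1.085 = 1682.12; 1995 → 1937.0/1.278 = 1515.65.
So real GDP changed by 1515.65/1682.12 − 1 = -0.0990, i.e. -9.90%.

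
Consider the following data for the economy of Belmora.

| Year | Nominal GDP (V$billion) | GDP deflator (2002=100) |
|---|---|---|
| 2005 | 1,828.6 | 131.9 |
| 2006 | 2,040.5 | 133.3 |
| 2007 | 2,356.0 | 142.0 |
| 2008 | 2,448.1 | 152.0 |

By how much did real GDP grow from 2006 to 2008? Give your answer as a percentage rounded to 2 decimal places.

5.22%

Real GDP 2006 = 2040.5/1.333 = 1530.76.
Real GDP 2008 = 2448.1/1.520 = 1610.59.
Change = 1610.59/1530.76 − 1 = 0.0522.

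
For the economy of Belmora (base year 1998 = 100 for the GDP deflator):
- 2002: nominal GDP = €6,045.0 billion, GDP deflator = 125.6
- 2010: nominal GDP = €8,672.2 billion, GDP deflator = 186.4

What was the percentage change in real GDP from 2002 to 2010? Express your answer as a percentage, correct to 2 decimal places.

Deflate each year: 2002 → 6045.0/1.256 = 4812.90; 2010 → 8672.2/1.864 = 4652.47.
So real GDP changed by 4652.47/4812.90 − 1 = -0.0333, i.e. -3.33%.

-3.33%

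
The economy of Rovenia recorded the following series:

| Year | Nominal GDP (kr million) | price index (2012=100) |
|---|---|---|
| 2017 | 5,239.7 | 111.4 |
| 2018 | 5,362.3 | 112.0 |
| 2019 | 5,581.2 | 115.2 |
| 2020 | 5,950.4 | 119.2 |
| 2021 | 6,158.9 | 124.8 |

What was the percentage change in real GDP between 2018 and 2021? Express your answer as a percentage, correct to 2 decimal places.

Real GDP 2018 = 5362.3/1.120 = 4787.77.
Real GDP 2021 = 6158.9/1.248 = 4935.02.
Change = 4935.02/4787.77 − 1 = 0.0308.

3.08%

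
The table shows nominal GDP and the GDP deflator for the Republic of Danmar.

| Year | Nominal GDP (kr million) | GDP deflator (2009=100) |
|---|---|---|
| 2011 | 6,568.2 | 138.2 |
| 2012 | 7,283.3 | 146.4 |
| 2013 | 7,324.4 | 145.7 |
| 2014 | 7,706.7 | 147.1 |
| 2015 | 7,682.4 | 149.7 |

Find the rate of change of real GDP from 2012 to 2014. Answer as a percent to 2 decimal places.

5.31%

Real GDP 2012 = 7283.3/1.464 = 4974.93.
Real GDP 2014 = 7706.7/1.471 = 5239.09.
Change = 5239.09/4974.93 − 1 = 0.0531.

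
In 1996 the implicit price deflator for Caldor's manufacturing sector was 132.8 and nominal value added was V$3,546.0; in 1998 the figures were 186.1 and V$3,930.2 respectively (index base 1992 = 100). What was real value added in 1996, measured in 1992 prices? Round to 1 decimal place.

Real value added = Nominal / (implicit price deflator/100) = 3546.0 / 1.328 = 2670.18.

V$2,670.2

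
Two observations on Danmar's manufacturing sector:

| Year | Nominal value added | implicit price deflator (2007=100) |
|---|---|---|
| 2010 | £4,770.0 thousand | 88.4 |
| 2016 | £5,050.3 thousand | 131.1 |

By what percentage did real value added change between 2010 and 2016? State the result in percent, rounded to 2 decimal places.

-28.61%

Deflate each year: 2010 → 4770.0/0.884 = 5395.93; 2016 → 5050.3/1.311 = 3852.25.
So real value added changed by 3852.25/5395.93 − 1 = -0.2861, i.e. -28.61%.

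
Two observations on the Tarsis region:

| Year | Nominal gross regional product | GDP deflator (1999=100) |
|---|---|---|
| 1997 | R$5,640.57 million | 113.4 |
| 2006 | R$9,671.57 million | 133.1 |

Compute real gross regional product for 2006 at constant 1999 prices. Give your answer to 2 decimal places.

R$7,266.39 million

Real gross regional product = Nominal / (GDP deflator/100) = 9671.57 / 1.331 = 7266.39.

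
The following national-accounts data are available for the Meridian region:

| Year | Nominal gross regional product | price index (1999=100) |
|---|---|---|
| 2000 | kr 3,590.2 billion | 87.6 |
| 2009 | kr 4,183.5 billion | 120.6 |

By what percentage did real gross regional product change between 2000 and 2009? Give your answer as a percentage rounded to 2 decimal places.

Real gross regional product 2000 = 3590.2 / 0.876 = 4098.40.
Real gross regional product 2009 = 4183.5 / 1.206 = 3468.91.
Real growth = 3468.91 / 4098.40 − 1 = -0.1536.

-15.36%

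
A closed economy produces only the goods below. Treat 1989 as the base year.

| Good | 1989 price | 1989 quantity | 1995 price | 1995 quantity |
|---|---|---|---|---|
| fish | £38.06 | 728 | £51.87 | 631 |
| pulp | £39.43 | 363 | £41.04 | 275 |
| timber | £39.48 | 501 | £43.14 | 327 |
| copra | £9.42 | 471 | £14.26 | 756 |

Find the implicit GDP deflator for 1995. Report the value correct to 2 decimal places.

Nominal GDP 1995 = 51.87·631 + 41.04·275 + 43.14·327 + 14.26·756 = 68903.31.
Real GDP 1995 (at 1989 prices) = 38.06·631 + 39.43·275 + 39.48·327 + 9.42·756 = 54890.59.
Deflator = Nominal/Real × 100 = 68903.31/54890.59 × 100 = 125.528.

125.53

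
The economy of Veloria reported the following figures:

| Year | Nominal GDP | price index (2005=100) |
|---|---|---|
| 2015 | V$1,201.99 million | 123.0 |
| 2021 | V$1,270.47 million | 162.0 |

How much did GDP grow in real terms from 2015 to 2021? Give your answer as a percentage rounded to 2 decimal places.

Real GDP 2015 = 1201.99 / 1.230 = 977.23.
Real GDP 2021 = 1270.47 / 1.620 = 784.24.
Real growth = 784.24 / 977.23 − 1 = -0.1975.

-19.75%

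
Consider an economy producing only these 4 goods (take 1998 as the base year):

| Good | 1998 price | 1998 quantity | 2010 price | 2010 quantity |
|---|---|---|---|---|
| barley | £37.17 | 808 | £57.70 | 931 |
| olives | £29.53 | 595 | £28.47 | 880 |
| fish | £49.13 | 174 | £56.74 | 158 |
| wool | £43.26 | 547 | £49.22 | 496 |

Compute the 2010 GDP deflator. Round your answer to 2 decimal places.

124.87

Nominal GDP 2010 = 57.70·931 + 28.47·880 + 56.74·158 + 49.22·496 = 112150.34.
Real GDP 2010 (at 1998 prices) = 37.17·931 + 29.53·880 + 49.13·158 + 43.26·496 = 89811.17.
Deflator = Nominal/Real × 100 = 112150.34/89811.17 × 100 = 124.873.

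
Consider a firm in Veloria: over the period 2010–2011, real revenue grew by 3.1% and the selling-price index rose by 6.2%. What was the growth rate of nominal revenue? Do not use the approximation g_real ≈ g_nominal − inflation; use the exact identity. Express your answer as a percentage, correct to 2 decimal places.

9.49%

(1 + g_nom) = (1 + g_real)(1 + π) = 1.0310 × 1.0620 = 1.09492.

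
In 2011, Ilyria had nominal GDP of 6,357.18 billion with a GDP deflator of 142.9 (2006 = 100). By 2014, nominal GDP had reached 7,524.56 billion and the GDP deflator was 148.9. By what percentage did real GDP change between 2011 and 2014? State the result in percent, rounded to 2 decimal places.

13.59%

Deflate each year: 2011 → 6357.18/1.429 = 4448.69; 2014 → 7524.56/1.489 = 5053.43.
So real GDP changed by 5053.43/4448.69 − 1 = 0.1359, i.e. 13.59%.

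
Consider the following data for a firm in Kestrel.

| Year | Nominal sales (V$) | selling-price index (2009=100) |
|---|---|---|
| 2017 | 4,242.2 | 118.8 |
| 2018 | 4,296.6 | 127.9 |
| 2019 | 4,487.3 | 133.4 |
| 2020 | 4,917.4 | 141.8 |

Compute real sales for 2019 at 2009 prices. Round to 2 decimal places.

Real sales 2019 = 4487.3 / 1.334 = 3363.79.

V$3,363.79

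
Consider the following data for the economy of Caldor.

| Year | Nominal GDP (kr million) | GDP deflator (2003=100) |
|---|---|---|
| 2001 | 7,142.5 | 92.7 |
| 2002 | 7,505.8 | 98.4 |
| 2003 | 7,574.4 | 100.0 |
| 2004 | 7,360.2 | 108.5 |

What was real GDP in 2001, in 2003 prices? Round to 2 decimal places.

kr 7,704.96 million

Real GDP 2001 = 7142.5 / 0.927 = 7704.96.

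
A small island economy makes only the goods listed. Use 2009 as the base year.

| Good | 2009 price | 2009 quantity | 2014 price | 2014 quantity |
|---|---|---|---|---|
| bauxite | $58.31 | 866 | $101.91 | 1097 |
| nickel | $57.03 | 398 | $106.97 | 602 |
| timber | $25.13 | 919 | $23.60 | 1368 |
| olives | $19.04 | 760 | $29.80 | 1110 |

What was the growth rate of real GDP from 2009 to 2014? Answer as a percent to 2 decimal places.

38.87%

Real GDP 2009 = Nominal GDP 2009 = 58.31·866 + 57.03·398 + 25.13·919 + 19.04·760 = 110759.27.
Real GDP 2014 (at 2009 prices) = 58.31·1097 + 57.03·602 + 25.13·1368 + 19.04·1110 = 153810.37.
Real growth = 153810.37/110759.27 − 1 = 0.3887.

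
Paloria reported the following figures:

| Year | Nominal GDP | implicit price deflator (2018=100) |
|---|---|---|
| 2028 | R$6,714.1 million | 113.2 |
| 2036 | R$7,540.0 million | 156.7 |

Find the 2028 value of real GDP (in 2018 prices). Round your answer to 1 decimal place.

R$5,931.2 million

Real GDP = Nominal / (implicit price deflator/100) = 6714.1 / 1.132 = 5931.18.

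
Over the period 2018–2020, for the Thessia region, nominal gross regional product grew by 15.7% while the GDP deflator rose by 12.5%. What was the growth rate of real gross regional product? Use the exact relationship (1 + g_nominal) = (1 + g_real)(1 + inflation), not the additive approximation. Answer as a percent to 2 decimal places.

2.84%

(1 + g_nom) = (1 + g_real)(1 + π), so g_real = 1.1570 / 1.1250 − 1 = 0.02844.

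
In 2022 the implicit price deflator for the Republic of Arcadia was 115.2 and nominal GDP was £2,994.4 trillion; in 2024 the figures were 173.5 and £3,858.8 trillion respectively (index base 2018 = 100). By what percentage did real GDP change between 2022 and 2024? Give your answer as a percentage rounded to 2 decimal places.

Real GDP 2022 = 2994.4 / 1.152 = 2599.31.
Real GDP 2024 = 3858.8 / 1.735 = 2224.09.
Real growth = 2224.09 / 2599.31 − 1 = -0.1444.

-14.44%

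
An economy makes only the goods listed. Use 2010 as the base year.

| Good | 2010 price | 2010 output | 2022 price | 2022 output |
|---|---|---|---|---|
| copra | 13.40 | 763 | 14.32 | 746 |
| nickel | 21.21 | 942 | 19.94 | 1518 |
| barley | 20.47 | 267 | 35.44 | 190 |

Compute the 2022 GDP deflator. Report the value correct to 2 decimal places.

Nominal GDP 2022 = 14.32·746 + 19.94·1518 + 35.44·190 = 47685.24.
Real GDP 2022 (at 2010 prices) = 13.40·746 + 21.21·1518 + 20.47·190 = 46082.48.
Deflator = Nominal/Real × 100 = 47685.24/46082.48 × 100 = 103.478.

103.48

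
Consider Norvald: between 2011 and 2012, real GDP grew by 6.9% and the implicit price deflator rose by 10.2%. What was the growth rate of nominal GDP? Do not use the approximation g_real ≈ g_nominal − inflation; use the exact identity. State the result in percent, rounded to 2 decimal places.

(1 + g_nom) = (1 + g_real)(1 + π) = 1.0690 × 1.1020 = 1.17804.

17.80%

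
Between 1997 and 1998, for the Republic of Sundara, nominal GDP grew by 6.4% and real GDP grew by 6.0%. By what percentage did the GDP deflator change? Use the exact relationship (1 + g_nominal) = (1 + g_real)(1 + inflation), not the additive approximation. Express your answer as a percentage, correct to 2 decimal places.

0.38%

(1 + g_nom) = (1 + g_real)(1 + π), so π = 1.0640 / 1.0600 − 1 = 0.00377.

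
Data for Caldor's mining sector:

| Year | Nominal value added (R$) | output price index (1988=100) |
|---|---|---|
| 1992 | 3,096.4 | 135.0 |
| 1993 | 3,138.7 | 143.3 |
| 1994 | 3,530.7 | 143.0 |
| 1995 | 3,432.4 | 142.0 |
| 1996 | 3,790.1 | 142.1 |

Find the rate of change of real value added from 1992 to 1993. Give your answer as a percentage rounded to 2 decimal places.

Real value added 1992 = 3096.4/1.350 = 2293.63.
Real value added 1993 = 3138.7/1.433 = 2190.30.
Change = 2190.30/2293.63 − 1 = -0.0451.

-4.51%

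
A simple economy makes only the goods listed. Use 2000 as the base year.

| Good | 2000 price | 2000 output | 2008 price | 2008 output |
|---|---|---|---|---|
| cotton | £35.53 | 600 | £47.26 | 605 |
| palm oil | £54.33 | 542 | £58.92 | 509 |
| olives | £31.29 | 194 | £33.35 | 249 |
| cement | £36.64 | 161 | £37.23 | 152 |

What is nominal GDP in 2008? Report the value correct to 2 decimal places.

£72545.69

Nominal GDP 2008 = Σ (p_2008 × q_2008) = 47.26·605 + 58.92·509 + 33.35·249 + 37.23·152 = 72545.69.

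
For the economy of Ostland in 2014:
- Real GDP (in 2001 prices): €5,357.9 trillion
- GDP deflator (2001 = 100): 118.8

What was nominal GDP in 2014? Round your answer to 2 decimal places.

Nominal GDP = Real × (GDP deflator/100) = 5357.9 × 1.188 = 6365.19.

€6,365.19 trillion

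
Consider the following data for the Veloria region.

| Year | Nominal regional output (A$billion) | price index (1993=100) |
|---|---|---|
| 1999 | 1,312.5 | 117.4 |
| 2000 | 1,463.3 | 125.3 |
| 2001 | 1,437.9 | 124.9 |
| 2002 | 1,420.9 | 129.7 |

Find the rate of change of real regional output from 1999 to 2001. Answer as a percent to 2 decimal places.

Real regional output 1999 = 1312.5/1.174 = 1117.97.
Real regional output 2001 = 1437.9/1.249 = 1151.24.
Change = 1151.24/1117.97 − 1 = 0.0298.

2.98%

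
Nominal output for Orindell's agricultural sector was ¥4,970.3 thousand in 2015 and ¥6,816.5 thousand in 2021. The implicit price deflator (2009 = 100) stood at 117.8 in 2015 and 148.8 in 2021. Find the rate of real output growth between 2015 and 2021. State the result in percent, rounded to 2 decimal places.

Deflate each year: 2015 → 4970.3/1.178 = 4219.27; 2021 → 6816.5/1.488 = 4580.98.
So real output changed by 4580.98/4219.27 − 1 = 0.0857, i.e. 8.57%.

8.57%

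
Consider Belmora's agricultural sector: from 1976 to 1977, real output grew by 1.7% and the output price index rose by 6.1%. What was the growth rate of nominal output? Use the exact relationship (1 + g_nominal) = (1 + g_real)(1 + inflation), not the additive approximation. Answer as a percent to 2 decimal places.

(1 + g_nom) = (1 + g_real)(1 + π) = 1.0170 × 1.0610 = 1.07904.

7.90%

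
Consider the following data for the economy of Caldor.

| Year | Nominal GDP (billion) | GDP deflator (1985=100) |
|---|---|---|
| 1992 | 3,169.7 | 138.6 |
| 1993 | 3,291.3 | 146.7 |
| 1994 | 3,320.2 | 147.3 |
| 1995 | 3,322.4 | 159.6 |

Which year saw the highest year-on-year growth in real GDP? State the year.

1994

1993: real = 3291.3/1.467 = 2243.56; growth vs 1992 (2286.94) = -1.90%.
1994: real = 3320.2/1.473 = 2254.04; growth vs 1993 (2243.56) = 0.47%.
1995: real = 3322.4/1.596 = 2081.70; growth vs 1994 (2254.04) = -7.65%.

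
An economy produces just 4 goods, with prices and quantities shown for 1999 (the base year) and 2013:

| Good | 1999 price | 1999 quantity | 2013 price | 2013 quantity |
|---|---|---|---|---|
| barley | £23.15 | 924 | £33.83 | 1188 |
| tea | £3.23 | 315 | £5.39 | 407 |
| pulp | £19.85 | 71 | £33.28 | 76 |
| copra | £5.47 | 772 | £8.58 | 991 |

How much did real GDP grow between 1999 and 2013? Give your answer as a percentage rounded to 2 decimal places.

27.48%

Real GDP 1999 = Nominal GDP 1999 = 23.15·924 + 3.23·315 + 19.85·71 + 5.47·772 = 28040.24.
Real GDP 2013 (at 1999 prices) = 23.15·1188 + 3.23·407 + 19.85·76 + 5.47·991 = 35746.18.
Real growth = 35746.18/28040.24 − 1 = 0.2748.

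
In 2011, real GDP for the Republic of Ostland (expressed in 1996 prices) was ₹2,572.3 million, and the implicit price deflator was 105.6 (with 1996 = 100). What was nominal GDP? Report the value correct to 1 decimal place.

₹2,716.3 million

Nominal GDP = Real × (implicit price deflator/100) = 2572.3 × 1.056 = 2716.35.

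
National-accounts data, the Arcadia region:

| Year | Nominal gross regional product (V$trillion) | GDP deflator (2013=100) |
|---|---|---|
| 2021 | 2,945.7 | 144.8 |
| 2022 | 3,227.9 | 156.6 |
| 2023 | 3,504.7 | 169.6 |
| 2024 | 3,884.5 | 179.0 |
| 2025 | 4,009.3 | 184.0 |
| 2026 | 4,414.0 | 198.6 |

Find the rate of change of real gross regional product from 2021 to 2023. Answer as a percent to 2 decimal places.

Real gross regional product 2021 = 2945.7/1.448 = 2034.32.
Real gross regional product 2023 = 3504.7/1.696 = 2066.45.
Change = 2066.45/2034.32 − 1 = 0.0158.

1.58%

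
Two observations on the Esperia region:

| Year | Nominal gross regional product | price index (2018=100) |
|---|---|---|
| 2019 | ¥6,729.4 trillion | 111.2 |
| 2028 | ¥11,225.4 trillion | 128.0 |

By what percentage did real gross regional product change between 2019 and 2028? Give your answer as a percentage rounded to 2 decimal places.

Deflate each year: 2019 → 6729.4/1.112 = 6051.62; 2028 → 11225.4/1.280 = 8769.84.
So real gross regional product changed by 8769.84/6051.62 − 1 = 0.4492, i.e. 44.92%.

44.92%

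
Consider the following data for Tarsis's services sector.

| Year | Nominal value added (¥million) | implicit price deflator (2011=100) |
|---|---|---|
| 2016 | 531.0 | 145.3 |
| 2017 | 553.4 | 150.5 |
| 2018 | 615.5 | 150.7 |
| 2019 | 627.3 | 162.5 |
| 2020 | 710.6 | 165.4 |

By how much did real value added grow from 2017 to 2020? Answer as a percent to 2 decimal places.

16.84%

Real value added 2017 = 553.4/1.505 = 367.71.
Real value added 2020 = 710.6/1.654 = 429.63.
Change = 429.63/367.71 − 1 = 0.1684.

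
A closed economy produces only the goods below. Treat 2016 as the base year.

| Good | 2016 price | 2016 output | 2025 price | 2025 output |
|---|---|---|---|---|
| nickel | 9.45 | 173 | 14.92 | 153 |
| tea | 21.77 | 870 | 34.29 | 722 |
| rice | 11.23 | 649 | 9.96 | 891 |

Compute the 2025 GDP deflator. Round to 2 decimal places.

Nominal GDP 2025 = 14.92·153 + 34.29·722 + 9.96·891 = 35914.50.
Real GDP 2025 (at 2016 prices) = 9.45·153 + 21.77·722 + 11.23·891 = 27169.72.
Deflator = Nominal/Real × 100 = 35914.50/27169.72 × 100 = 132.186.

132.19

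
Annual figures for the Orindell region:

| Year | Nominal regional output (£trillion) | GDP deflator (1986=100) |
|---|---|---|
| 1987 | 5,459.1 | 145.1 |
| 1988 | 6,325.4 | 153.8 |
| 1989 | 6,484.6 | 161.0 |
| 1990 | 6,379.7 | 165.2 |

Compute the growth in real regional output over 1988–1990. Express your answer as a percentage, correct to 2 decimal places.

-6.10%

Real regional output 1988 = 6325.4/1.538 = 4112.74.
Real regional output 1990 = 6379.7/1.652 = 3861.80.
Change = 3861.80/4112.74 − 1 = -0.0610.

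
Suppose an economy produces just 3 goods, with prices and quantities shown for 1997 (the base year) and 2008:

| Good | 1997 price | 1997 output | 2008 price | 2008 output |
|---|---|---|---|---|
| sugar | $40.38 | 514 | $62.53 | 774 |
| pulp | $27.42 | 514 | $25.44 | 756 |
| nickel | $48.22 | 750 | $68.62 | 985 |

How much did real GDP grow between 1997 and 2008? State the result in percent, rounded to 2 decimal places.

Real GDP 1997 = Nominal GDP 1997 = 40.38·514 + 27.42·514 + 48.22·750 = 71014.20.
Real GDP 2008 (at 1997 prices) = 40.38·774 + 27.42·756 + 48.22·985 = 99480.34.
Real growth = 99480.34/71014.20 − 1 = 0.4009.

40.09%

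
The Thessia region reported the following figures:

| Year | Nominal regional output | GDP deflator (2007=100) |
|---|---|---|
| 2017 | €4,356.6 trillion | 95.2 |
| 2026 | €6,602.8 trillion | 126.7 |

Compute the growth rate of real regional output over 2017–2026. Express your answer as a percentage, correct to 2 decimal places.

Deflate each year: 2017 → 4356.6/0.952 = 4576.26; 2026 → 6602.8/1.267 = 5211.37.
So real regional output changed by 5211.37/4576.26 − 1 = 0.1388, i.e. 13.88%.

13.88%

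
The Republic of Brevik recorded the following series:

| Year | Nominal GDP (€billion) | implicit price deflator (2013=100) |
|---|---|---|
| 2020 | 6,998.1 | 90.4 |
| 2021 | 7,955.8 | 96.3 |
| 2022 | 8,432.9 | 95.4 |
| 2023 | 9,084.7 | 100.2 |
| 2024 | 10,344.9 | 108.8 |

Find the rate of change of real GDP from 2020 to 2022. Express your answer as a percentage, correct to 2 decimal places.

Real GDP 2020 = 6998.1/0.904 = 7741.26.
Real GDP 2022 = 8432.9/0.954 = 8839.52.
Change = 8839.52/7741.26 − 1 = 0.1419.

14.19%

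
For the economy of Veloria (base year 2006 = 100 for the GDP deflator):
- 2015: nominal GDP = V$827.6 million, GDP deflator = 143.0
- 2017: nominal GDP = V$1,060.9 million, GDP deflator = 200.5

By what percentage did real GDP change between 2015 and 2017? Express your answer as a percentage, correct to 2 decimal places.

-8.57%

Real GDP 2015 = 827.6 / 1.430 = 578.74.
Real GDP 2017 = 1060.9 / 2.005 = 529.13.
Real growth = 529.13 / 578.74 − 1 = -0.0857.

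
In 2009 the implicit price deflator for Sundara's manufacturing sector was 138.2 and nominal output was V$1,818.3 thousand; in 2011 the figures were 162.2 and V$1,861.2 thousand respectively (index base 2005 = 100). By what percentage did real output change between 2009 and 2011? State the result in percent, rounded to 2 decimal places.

Deflate each year: 2009 → 1818.3/1.382 = 1315.70; 2011 → 1861.2/1.622 = 1147.47.
So real output changed by 1147.47/1315.70 − 1 = -0.1279, i.e. -12.79%.

-12.79%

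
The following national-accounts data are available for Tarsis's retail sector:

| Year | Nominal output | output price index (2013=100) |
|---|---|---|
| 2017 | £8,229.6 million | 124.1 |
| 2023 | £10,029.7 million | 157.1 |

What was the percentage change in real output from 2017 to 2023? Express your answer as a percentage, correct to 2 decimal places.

Deflate each year: 2017 → 8229.6/1.241 = 6631.43; 2023 → 10029.7/1.571 = 6384.28.
So real output changed by 6384.28/6631.43 − 1 = -0.0373, i.e. -3.73%.

-3.73%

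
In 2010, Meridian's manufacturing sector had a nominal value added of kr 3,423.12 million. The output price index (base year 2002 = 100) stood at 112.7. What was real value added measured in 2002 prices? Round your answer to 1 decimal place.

kr 3,037.4 million

Real value added = Nominal / (output price index/100) = 3423.12 / 1.127 = 3037.37.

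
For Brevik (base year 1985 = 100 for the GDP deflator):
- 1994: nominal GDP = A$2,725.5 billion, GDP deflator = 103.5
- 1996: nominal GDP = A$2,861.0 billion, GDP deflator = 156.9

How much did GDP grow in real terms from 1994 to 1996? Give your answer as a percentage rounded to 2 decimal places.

-30.75%

Deflate each year: 1994 → 2725.5/1.035 = 2633.33; 1996 → 2861.0/1.569 = 1823.45.
So real GDP changed by 1823.45/2633.33 − 1 = -0.3075, i.e. -30.75%.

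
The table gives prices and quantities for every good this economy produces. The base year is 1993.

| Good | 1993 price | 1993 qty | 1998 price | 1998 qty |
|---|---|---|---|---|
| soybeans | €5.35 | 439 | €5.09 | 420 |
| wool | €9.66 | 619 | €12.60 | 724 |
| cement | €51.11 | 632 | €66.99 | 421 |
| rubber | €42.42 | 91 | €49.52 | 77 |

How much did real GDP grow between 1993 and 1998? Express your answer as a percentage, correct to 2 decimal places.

Real GDP 1993 = Nominal GDP 1993 = 5.35·439 + 9.66·619 + 51.11·632 + 42.42·91 = 44489.93.
Real GDP 1998 (at 1993 prices) = 5.35·420 + 9.66·724 + 51.11·421 + 42.42·77 = 34024.49.
Real growth = 34024.49/44489.93 − 1 = -0.2352.

-23.52%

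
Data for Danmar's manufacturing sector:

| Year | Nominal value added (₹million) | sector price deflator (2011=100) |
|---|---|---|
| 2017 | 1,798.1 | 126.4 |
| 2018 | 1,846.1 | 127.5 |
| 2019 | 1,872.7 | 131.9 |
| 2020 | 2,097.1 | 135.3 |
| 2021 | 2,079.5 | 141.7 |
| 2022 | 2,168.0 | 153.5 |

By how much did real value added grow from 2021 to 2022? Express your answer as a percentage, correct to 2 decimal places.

-3.76%

Real value added 2021 = 2079.5/1.417 = 1467.54.
Real value added 2022 = 2168.0/1.535 = 1412.38.
Change = 1412.38/1467.54 − 1 = -0.0376.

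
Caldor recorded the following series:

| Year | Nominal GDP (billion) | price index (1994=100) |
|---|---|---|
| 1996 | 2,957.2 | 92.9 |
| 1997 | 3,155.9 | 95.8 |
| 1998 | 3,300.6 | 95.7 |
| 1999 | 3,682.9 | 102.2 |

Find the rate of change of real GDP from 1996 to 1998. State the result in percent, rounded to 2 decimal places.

8.35%

Real GDP 1996 = 2957.2/0.929 = 3183.21.
Real GDP 1998 = 3300.6/0.957 = 3448.90.
Change = 3448.90/3183.21 − 1 = 0.0835.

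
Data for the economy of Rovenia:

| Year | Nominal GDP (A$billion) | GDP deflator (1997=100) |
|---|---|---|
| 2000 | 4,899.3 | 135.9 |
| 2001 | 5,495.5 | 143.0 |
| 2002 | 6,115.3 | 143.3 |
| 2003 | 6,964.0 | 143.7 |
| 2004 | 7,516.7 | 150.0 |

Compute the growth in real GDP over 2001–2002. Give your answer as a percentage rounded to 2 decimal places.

11.05%

Real GDP 2001 = 5495.5/1.430 = 3843.01.
Real GDP 2002 = 6115.3/1.433 = 4267.48.
Change = 4267.48/3843.01 − 1 = 0.1105.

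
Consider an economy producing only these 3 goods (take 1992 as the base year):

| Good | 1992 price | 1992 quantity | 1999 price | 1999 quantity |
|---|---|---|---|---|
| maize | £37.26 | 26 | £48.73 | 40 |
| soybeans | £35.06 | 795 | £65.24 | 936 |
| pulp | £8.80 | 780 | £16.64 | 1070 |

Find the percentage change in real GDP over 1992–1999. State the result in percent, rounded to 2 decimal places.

22.45%

Real GDP 1992 = Nominal GDP 1992 = 37.26·26 + 35.06·795 + 8.80·780 = 35705.46.
Real GDP 1999 (at 1992 prices) = 37.26·40 + 35.06·936 + 8.80·1070 = 43722.56.
Real growth = 43722.56/35705.46 − 1 = 0.2245.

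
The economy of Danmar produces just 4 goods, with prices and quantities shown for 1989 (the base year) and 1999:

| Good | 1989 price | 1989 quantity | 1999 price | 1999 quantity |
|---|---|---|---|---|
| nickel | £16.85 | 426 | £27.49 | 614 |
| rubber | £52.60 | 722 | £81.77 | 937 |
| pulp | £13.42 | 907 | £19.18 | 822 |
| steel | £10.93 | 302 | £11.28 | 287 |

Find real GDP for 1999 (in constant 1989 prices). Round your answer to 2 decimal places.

£73800.25

Real GDP 1999 = Σ (p_1989 × q_1999) = 16.85·614 + 52.60·937 + 13.42·822 + 10.93·287 = 73800.25.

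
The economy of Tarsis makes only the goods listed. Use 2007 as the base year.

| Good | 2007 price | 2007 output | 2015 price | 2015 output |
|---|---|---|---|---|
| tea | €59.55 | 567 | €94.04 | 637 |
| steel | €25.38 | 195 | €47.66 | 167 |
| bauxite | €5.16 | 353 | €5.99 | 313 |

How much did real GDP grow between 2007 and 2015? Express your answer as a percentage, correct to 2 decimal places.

Real GDP 2007 = Nominal GDP 2007 = 59.55·567 + 25.38·195 + 5.16·353 = 40535.43.
Real GDP 2015 (at 2007 prices) = 59.55·637 + 25.38·167 + 5.16·313 = 43786.89.
Real growth = 43786.89/40535.43 − 1 = 0.0802.

8.02%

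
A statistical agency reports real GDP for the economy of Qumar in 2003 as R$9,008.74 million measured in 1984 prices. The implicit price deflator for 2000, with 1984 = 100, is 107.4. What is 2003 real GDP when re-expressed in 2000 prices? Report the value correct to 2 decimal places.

R$9,675.39 million

Real GDP in 2000 prices = Real GDP in 1984 prices × (P_2000/P_1984) = 9008.74 × 1.074 = 9675.39.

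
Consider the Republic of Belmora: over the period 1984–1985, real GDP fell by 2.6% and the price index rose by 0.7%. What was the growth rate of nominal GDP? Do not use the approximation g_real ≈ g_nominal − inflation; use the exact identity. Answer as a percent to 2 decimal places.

(1 + g_nom) = (1 + g_real)(1 + π) = 0.9740 × 1.0070 = 0.98082.

-1.92%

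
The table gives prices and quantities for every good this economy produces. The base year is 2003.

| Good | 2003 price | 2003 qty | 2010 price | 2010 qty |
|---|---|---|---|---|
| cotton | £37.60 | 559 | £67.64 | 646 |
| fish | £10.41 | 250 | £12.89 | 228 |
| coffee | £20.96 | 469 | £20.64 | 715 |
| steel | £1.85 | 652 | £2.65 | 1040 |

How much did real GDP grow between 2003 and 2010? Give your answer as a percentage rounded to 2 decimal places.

25.73%

Real GDP 2003 = Nominal GDP 2003 = 37.60·559 + 10.41·250 + 20.96·469 + 1.85·652 = 34657.34.
Real GDP 2010 (at 2003 prices) = 37.60·646 + 10.41·228 + 20.96·715 + 1.85·1040 = 43573.48.
Real growth = 43573.48/34657.34 − 1 = 0.2573.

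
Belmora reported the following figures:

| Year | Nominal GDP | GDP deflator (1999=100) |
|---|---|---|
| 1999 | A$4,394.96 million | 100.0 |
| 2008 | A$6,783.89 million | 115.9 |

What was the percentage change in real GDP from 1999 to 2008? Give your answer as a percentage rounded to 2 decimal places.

33.18%

Real GDP 1999 = 4394.96 / 1.000 = 4394.96.
Real GDP 2008 = 6783.89 / 1.159 = 5853.23.
Real growth = 5853.23 / 4394.96 − 1 = 0.3318.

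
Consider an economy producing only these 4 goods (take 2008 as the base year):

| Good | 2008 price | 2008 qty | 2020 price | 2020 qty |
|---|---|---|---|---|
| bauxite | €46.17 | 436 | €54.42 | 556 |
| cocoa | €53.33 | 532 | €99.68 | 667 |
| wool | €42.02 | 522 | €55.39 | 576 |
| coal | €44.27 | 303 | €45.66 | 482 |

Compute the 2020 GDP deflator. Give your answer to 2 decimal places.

Nominal GDP 2020 = 54.42·556 + 99.68·667 + 55.39·576 + 45.66·482 = 150656.84.
Real GDP 2020 (at 2008 prices) = 46.17·556 + 53.33·667 + 42.02·576 + 44.27·482 = 106783.29.
Deflator = Nominal/Real × 100 = 150656.84/106783.29 × 100 = 141.087.

141.09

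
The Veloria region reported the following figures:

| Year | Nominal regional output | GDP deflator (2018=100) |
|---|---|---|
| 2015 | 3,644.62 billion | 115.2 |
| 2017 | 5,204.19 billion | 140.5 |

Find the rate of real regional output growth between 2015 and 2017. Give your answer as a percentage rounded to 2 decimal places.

17.08%

Deflate each year: 2015 → 3644.62/1.152 = 3163.73; 2017 → 5204.19/1.405 = 3704.05.
So real regional output changed by 3704.05/3163.73 − 1 = 0.1708, i.e. 17.08%.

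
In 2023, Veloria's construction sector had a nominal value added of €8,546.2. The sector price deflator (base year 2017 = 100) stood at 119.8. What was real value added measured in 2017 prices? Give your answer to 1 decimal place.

Real value added = Nominal / (sector price deflator/100) = 8546.2 / 1.198 = 7133.72.

€7,133.7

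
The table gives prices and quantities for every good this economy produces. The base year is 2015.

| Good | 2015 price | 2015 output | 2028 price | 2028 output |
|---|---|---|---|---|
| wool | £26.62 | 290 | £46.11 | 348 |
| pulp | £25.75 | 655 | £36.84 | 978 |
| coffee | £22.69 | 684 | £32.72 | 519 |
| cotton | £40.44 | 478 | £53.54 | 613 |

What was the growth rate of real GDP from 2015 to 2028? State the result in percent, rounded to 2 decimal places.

Real GDP 2015 = Nominal GDP 2015 = 26.62·290 + 25.75·655 + 22.69·684 + 40.44·478 = 59436.33.
Real GDP 2028 (at 2015 prices) = 26.62·348 + 25.75·978 + 22.69·519 + 40.44·613 = 71013.09.
Real growth = 71013.09/59436.33 − 1 = 0.1948.

19.48%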